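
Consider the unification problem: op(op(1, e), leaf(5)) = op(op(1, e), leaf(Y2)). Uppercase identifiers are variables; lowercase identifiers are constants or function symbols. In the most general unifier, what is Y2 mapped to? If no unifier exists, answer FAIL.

5

Decompose op/2: op(1, e) = op(1, e),  leaf(5) = leaf(Y2).
Delete trivial equation op(1, e) = op(1, e).
Decompose leaf/1: 5 = Y2.
Bind Y2 := 5.
MGU = { Y2 -> 5 }, so Y2 -> 5.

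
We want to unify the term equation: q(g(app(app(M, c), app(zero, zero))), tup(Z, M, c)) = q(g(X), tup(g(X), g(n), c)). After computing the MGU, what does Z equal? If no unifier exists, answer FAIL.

g(app(app(g(n), c), app(zero, zero)))

Decompose q/2: g(app(app(M, c), app(zero, zero))) = g(X),  tup(Z, M, c) = tup(g(X), g(n), c).
Decompose g/1: app(app(M, c), app(zero, zero)) = X.
Bind X := app(app(M, c), app(zero, zero)); substituting into the remaining equation gives: tup(Z, M, c) = tup(g(app(app(M, c), app(zero, zero))), g(n), c).
Decompose tup/3: Z = g(app(app(M, c), app(zero, zero))),  M = g(n),  c = c.
Bind Z := g(app(app(M, c), app(zero, zero))); no other remaining equation mentions Z.
Bind M := g(n); no other remaining equation mentions M. Substituting into the earlier bindings gives X := app(app(g(n), c), app(zero, zero)), Z := g(app(app(g(n), c), app(zero, zero))).
Delete trivial equation c = c.
MGU = { X := app(app(g(n), c), app(zero, zero)), Z := g(app(app(g(n), c), app(zero, zero))), M := g(n) }, so Z := g(app(app(g(n), c), app(zero, zero))).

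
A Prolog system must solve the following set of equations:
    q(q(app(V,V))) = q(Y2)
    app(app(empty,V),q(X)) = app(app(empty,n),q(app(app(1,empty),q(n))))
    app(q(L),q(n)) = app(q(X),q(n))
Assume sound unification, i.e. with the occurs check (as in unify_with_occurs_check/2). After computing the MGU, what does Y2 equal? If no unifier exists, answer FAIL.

Decompose q/1: q(app(V,V)) = Y2.
Bind Y2 := q(app(V,V)); no other remaining equation mentions Y2.
Decompose app/2: app(empty,V) = app(empty,n),  q(X) = q(app(app(1,empty),q(n))).
Decompose app/2: empty = empty,  V = n.
Delete trivial equation empty = empty.
Bind V := n; no other remaining equation mentions V. Substituting into the earlier binding gives Y2 := q(app(n,n)).
Decompose q/1: X = app(app(1,empty),q(n)).
Bind X := app(app(1,empty),q(n)); substituting into the remaining equation gives: app(q(L),q(n)) = app(q(app(app(1,empty),q(n))),q(n)).
Decompose app/2: q(L) = q(app(app(1,empty),q(n))),  q(n) = q(n).
Decompose q/1: L = app(app(1,empty),q(n)).
Bind L := app(app(1,empty),q(n)); no other remaining equation mentions L.
Delete trivial equation q(n) = q(n).
MGU = { Y2 ↦ q(app(n,n)), V ↦ n, X ↦ app(app(1,empty),q(n)), L ↦ app(app(1,empty),q(n)) }, so Y2 ↦ q(app(n,n)).

q(app(n,n))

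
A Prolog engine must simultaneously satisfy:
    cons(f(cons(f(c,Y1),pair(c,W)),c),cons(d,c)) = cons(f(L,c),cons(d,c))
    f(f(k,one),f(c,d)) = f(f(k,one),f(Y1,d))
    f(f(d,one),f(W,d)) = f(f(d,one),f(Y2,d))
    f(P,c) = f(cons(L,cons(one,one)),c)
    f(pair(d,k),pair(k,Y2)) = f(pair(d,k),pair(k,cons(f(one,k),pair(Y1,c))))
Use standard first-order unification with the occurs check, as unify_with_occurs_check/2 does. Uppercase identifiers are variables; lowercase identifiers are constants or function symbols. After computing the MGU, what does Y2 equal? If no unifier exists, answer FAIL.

Decompose cons/2: f(cons(f(c,Y1),pair(c,W)),c) = f(L,c),  cons(d,c) = cons(d,c).
Decompose f/2: cons(f(c,Y1),pair(c,W)) = L,  c = c.
Bind L := cons(f(c,Y1),pair(c,W)); substituting into the one remaining equation that mentions L gives: f(P,c) = f(cons(cons(f(c,Y1),pair(c,W)),cons(one,one)),c).
Delete trivial equation c = c.
Delete trivial equation cons(d,c) = cons(d,c).
Decompose f/2: f(k,one) = f(k,one),  f(c,d) = f(Y1,d).
Delete trivial equation f(k,one) = f(k,one).
Decompose f/2: c = Y1,  d = d.
Bind Y1 := c; substituting into the 2 remaining equations that mention Y1 gives: f(P,c) = f(cons(cons(f(c,c),pair(c,W)),cons(one,one)),c),  f(pair(d,k),pair(k,Y2)) = f(pair(d,k),pair(k,cons(f(one,k),pair(c,c)))). Substituting into the earlier binding gives L := cons(f(c,c),pair(c,W)).
Delete trivial equation d = d.
Decompose f/2: f(d,one) = f(d,one),  f(W,d) = f(Y2,d).
Delete trivial equation f(d,one) = f(d,one).
Decompose f/2: W = Y2,  d = d.
Bind W := Y2; substituting into the one remaining equation that mentions W gives: f(P,c) = f(cons(cons(f(c,c),pair(c,Y2)),cons(one,one)),c). Substituting into the earlier binding gives L := cons(f(c,c),pair(c,Y2)).
Delete trivial equation d = d.
Decompose f/2: P = cons(cons(f(c,c),pair(c,Y2)),cons(one,one)),  c = c.
Bind P := cons(cons(f(c,c),pair(c,Y2)),cons(one,one)); no other remaining equation mentions P.
Delete trivial equation c = c.
Decompose f/2: pair(d,k) = pair(d,k),  pair(k,Y2) = pair(k,cons(f(one,k),pair(c,c))).
Delete trivial equation pair(d,k) = pair(d,k).
Decompose pair/2: k = k,  Y2 = cons(f(one,k),pair(c,c)).
Delete trivial equation k = k.
Bind Y2 := cons(f(one,k),pair(c,c)). Substituting into the earlier bindings gives L := cons(f(c,c),pair(c,cons(f(one,k),pair(c,c)))), W := cons(f(one,k),pair(c,c)), P := cons(cons(f(c,c),pair(c,cons(f(one,k),pair(c,c)))),cons(one,one)).
MGU = { L -> cons(f(c,c),pair(c,cons(f(one,k),pair(c,c)))), Y1 -> c, W -> cons(f(one,k),pair(c,c)), P -> cons(cons(f(c,c),pair(c,cons(f(one,k),pair(c,c)))),cons(one,one)), Y2 -> cons(f(one,k),pair(c,c)) }, so Y2 -> cons(f(one,k),pair(c,c)).

cons(f(one,k),pair(c,c))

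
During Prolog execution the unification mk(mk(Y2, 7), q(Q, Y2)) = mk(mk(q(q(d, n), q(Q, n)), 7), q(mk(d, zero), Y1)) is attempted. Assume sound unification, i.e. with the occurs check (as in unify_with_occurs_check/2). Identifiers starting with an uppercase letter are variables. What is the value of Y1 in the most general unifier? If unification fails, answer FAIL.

Decompose mk/2: mk(Y2, 7) = mk(q(q(d, n), q(Q, n)), 7),  q(Q, Y2) = q(mk(d, zero), Y1).
Decompose mk/2: Y2 = q(q(d, n), q(Q, n)),  7 = 7.
Bind Y2 := q(q(d, n), q(Q, n)); substituting into the one remaining equation that mentions Y2 gives: q(Q, q(q(d, n), q(Q, n))) = q(mk(d, zero), Y1).
Delete trivial equation 7 = 7.
Decompose q/2: Q = mk(d, zero),  q(q(d, n), q(Q, n)) = Y1.
Bind Q := mk(d, zero); substituting into the remaining equation gives: q(q(d, n), q(mk(d, zero), n)) = Y1. Substituting into the earlier binding gives Y2 := q(q(d, n), q(mk(d, zero), n)).
Bind Y1 := q(q(d, n), q(mk(d, zero), n)).
MGU = { Y2 -> q(q(d, n), q(mk(d, zero), n)), Q -> mk(d, zero), Y1 -> q(q(d, n), q(mk(d, zero), n)) }, so Y1 -> q(q(d, n), q(mk(d, zero), n)).

q(q(d, n), q(mk(d, zero), n))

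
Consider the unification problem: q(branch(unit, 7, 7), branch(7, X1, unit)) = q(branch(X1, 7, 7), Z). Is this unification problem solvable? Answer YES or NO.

Decompose q/2: branch(unit, 7, 7) = branch(X1, 7, 7),  branch(7, X1, unit) = Z.
Decompose branch/3: unit = X1,  7 = 7,  7 = 7.
Bind X1 := unit; substituting into the one remaining equation that mentions X1 gives: branch(7, unit, unit) = Z.
Delete trivial equation 7 = 7.
Delete trivial equation 7 = 7.
Bind Z := branch(7, unit, unit).
No equations remain and no clash or occurs-check failure arose, so a unifier exists.

YES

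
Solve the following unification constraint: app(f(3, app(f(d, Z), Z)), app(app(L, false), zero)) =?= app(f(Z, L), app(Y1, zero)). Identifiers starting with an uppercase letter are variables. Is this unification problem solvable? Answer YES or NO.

Decompose app/2: f(3, app(f(d, Z), Z)) =?= f(Z, L),  app(app(L, false), zero) =?= app(Y1, zero).
Decompose f/2: 3 =?= Z,  app(f(d, Z), Z) =?= L.
Bind Z := 3; substituting into the one remaining equation that mentions Z gives: app(f(d, 3), 3) =?= L.
Bind L := app(f(d, 3), 3); substituting into the remaining equation gives: app(app(app(f(d, 3), 3), false), zero) =?= app(Y1, zero).
Decompose app/2: app(app(f(d, 3), 3), false) =?= Y1,  zero =?= zero.
Bind Y1 := app(app(f(d, 3), 3), false); no other remaining equation mentions Y1.
Delete trivial equation zero =?= zero.
No equations remain and no clash or occurs-check failure arose, so a unifier exists.

YES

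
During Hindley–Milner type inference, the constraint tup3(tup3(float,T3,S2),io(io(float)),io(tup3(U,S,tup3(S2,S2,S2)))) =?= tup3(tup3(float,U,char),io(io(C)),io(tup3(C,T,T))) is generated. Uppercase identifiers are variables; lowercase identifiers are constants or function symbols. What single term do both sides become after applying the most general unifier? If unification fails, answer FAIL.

tup3(tup3(float,float,char),io(io(float)),io(tup3(float,tup3(char,char,char),tup3(char,char,char))))

Decompose tup3/3: tup3(float,T3,S2) =?= tup3(float,U,char),  io(io(float)) =?= io(io(C)),  io(tup3(U,S,tup3(S2,S2,S2))) =?= io(tup3(C,T,T)).
Decompose tup3/3: float =?= float,  T3 =?= U,  S2 =?= char.
Delete trivial equation float =?= float.
Bind T3 := U; no other remaining equation mentions T3.
Bind S2 := char; substituting into the one remaining equation that mentions S2 gives: io(tup3(U,S,tup3(char,char,char))) =?= io(tup3(C,T,T)).
Decompose io/1: io(float) =?= io(C).
Decompose io/1: float =?= C.
Bind C := float; substituting into the remaining equation gives: io(tup3(U,S,tup3(char,char,char))) =?= io(tup3(float,T,T)).
Decompose io/1: tup3(U,S,tup3(char,char,char)) =?= tup3(float,T,T).
Decompose tup3/3: U =?= float,  S =?= T,  tup3(char,char,char) =?= T.
Bind U := float; no other remaining equation mentions U. Substituting into the earlier binding gives T3 := float.
Bind S := T; no other remaining equation mentions S.
Bind T := tup3(char,char,char). Substituting into the earlier binding gives S := tup3(char,char,char).
Applying the MGU to either side gives tup3(tup3(float,float,char),io(io(float)),io(tup3(float,tup3(char,char,char),tup3(char,char,char)))).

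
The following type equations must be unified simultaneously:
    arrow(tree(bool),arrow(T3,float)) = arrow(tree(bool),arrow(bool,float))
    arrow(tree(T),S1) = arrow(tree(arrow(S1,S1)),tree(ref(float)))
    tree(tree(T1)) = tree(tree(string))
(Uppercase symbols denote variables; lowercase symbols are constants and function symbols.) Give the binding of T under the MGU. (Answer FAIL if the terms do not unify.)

arrow(tree(ref(float)),tree(ref(float)))

Decompose arrow/2: tree(bool) = tree(bool),  arrow(T3,float) = arrow(bool,float).
Delete trivial equation tree(bool) = tree(bool).
Decompose arrow/2: T3 = bool,  float = float.
Bind T3 := bool; no other remaining equation mentions T3.
Delete trivial equation float = float.
Decompose arrow/2: tree(T) = tree(arrow(S1,S1)),  S1 = tree(ref(float)).
Decompose tree/1: T = arrow(S1,S1).
Bind T := arrow(S1,S1); no other remaining equation mentions T.
Bind S1 := tree(ref(float)); no other remaining equation mentions S1. Substituting into the earlier binding gives T := arrow(tree(ref(float)),tree(ref(float))).
Decompose tree/1: tree(T1) = tree(string).
Decompose tree/1: T1 = string.
Bind T1 := string.
MGU = { T3 ↦ bool, T ↦ arrow(tree(ref(float)),tree(ref(float))), S1 ↦ tree(ref(float)), T1 ↦ string }, so T ↦ arrow(tree(ref(float)),tree(ref(float))).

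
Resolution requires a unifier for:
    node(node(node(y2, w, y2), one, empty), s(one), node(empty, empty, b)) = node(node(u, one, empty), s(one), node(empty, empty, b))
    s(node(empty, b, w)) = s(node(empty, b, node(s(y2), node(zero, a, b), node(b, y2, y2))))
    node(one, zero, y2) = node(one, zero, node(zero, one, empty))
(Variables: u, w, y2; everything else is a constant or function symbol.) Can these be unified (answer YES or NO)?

YES

Decompose node/3: node(node(y2, w, y2), one, empty) = node(u, one, empty),  s(one) = s(one),  node(empty, empty, b) = node(empty, empty, b).
Decompose node/3: node(y2, w, y2) = u,  one = one,  empty = empty.
Bind u := node(y2, w, y2); no other remaining equation mentions u.
Delete trivial equation one = one.
Delete trivial equation empty = empty.
Delete trivial equation s(one) = s(one).
Delete trivial equation node(empty, empty, b) = node(empty, empty, b).
Decompose s/1: node(empty, b, w) = node(empty, b, node(s(y2), node(zero, a, b), node(b, y2, y2))).
Decompose node/3: empty = empty,  b = b,  w = node(s(y2), node(zero, a, b), node(b, y2, y2)).
Delete trivial equation empty = empty.
Delete trivial equation b = b.
Bind w := node(s(y2), node(zero, a, b), node(b, y2, y2)); no other remaining equation mentions w. Substituting into the earlier binding gives u := node(y2, node(s(y2), node(zero, a, b), node(b, y2, y2)), y2).
Decompose node/3: one = one,  zero = zero,  y2 = node(zero, one, empty).
Delete trivial equation one = one.
Delete trivial equation zero = zero.
Bind y2 := node(zero, one, empty). Substituting into the earlier bindings gives u := node(node(zero, one, empty), node(s(node(zero, one, empty)), node(zero, a, b), node(b, node(zero, one, empty), node(zero, one, empty))), node(zero, one, empty)), w := node(s(node(zero, one, empty)), node(zero, a, b), node(b, node(zero, one, empty), node(zero, one, empty))).
No equations remain and no clash or occurs-check failure arose, so a unifier exists.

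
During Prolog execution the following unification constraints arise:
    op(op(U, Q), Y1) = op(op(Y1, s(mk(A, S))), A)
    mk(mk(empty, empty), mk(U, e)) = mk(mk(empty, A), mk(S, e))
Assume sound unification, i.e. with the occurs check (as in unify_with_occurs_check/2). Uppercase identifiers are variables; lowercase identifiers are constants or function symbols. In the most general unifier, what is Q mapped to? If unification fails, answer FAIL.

s(mk(empty, empty))

Decompose op/2: op(U, Q) = op(Y1, s(mk(A, S))),  Y1 = A.
Decompose op/2: U = Y1,  Q = s(mk(A, S)).
Bind U := Y1; substituting into the one remaining equation that mentions U gives: mk(mk(empty, empty), mk(Y1, e)) = mk(mk(empty, A), mk(S, e)).
Bind Q := s(mk(A, S)); no other remaining equation mentions Q.
Bind Y1 := A; substituting into the remaining equation gives: mk(mk(empty, empty), mk(A, e)) = mk(mk(empty, A), mk(S, e)). Substituting into the earlier binding gives U := A.
Decompose mk/2: mk(empty, empty) = mk(empty, A),  mk(A, e) = mk(S, e).
Decompose mk/2: empty = empty,  empty = A.
Delete trivial equation empty = empty.
Bind A := empty; substituting into the remaining equation gives: mk(empty, e) = mk(S, e). Substituting into the earlier bindings gives U := empty, Q := s(mk(empty, S)), Y1 := empty.
Decompose mk/2: empty = S,  e = e.
Bind S := empty; no other remaining equation mentions S. Substituting into the earlier binding gives Q := s(mk(empty, empty)).
Delete trivial equation e = e.
MGU = { U = empty, Q = s(mk(empty, empty)), Y1 = empty, A = empty, S = empty }, so Q = s(mk(empty, empty)).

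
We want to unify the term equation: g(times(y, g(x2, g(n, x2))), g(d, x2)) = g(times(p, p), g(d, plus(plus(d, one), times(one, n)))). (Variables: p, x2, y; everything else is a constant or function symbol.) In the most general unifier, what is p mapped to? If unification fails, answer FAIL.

g(plus(plus(d, one), times(one, n)), g(n, plus(plus(d, one), times(one, n))))

Decompose g/2: times(y, g(x2, g(n, x2))) = times(p, p),  g(d, x2) = g(d, plus(plus(d, one), times(one, n))).
Decompose times/2: y = p,  g(x2, g(n, x2)) = p.
Bind y := p; no other remaining equation mentions y.
Bind p := g(x2, g(n, x2)); no other remaining equation mentions p. Substituting into the earlier binding gives y := g(x2, g(n, x2)).
Decompose g/2: d = d,  x2 = plus(plus(d, one), times(one, n)).
Delete trivial equation d = d.
Bind x2 := plus(plus(d, one), times(one, n)). Substituting into the earlier bindings gives y := g(plus(plus(d, one), times(one, n)), g(n, plus(plus(d, one), times(one, n)))), p := g(plus(plus(d, one), times(one, n)), g(n, plus(plus(d, one), times(one, n)))).
MGU = { y ↦ g(plus(plus(d, one), times(one, n)), g(n, plus(plus(d, one), times(one, n)))), p ↦ g(plus(plus(d, one), times(one, n)), g(n, plus(plus(d, one), times(one, n)))), x2 ↦ plus(plus(d, one), times(one, n)) }, so p ↦ g(plus(plus(d, one), times(one, n)), g(n, plus(plus(d, one), times(one, n)))).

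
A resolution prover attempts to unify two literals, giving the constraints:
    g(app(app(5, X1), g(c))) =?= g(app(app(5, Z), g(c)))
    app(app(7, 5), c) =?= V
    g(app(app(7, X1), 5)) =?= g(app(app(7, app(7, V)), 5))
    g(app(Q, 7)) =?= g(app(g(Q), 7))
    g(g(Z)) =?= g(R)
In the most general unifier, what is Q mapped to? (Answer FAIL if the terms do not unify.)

FAIL

Decompose g/1: app(app(5, X1), g(c)) =?= app(app(5, Z), g(c)).
Decompose app/2: app(5, X1) =?= app(5, Z),  g(c) =?= g(c).
Decompose app/2: 5 =?= 5,  X1 =?= Z.
Delete trivial equation 5 =?= 5.
Bind X1 := Z; substituting into the one remaining equation that mentions X1 gives: g(app(app(7, Z), 5)) =?= g(app(app(7, app(7, V)), 5)).
Delete trivial equation g(c) =?= g(c).
Bind V := app(app(7, 5), c); substituting into the one remaining equation that mentions V gives: g(app(app(7, Z), 5)) =?= g(app(app(7, app(7, app(app(7, 5), c))), 5)).
Decompose g/1: app(app(7, Z), 5) =?= app(app(7, app(7, app(app(7, 5), c))), 5).
Decompose app/2: app(7, Z) =?= app(7, app(7, app(app(7, 5), c))),  5 =?= 5.
Decompose app/2: 7 =?= 7,  Z =?= app(7, app(app(7, 5), c)).
Delete trivial equation 7 =?= 7.
Bind Z := app(7, app(app(7, 5), c)); substituting into the one remaining equation that mentions Z gives: g(g(app(7, app(app(7, 5), c)))) =?= g(R). Substituting into the earlier binding gives X1 := app(7, app(app(7, 5), c)).
Delete trivial equation 5 =?= 5.
Decompose g/1: app(Q, 7) =?= app(g(Q), 7).
Decompose app/2: Q =?= g(Q),  7 =?= 7.
Occurs check fails: Q occurs in g(Q); the equation Q =?= g(Q) has no finite solution.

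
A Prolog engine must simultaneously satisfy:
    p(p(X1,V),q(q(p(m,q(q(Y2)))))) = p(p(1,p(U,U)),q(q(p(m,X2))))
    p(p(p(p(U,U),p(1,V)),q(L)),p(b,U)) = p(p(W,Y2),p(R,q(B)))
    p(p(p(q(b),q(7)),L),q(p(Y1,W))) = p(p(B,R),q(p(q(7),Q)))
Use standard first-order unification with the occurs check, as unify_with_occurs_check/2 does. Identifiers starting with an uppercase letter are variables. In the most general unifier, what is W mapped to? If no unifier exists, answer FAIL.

p(p(q(p(q(b),q(7))),q(p(q(b),q(7)))),p(1,p(q(p(q(b),q(7))),q(p(q(b),q(7))))))

Decompose p/2: p(X1,V) = p(1,p(U,U)),  q(q(p(m,q(q(Y2))))) = q(q(p(m,X2))).
Decompose p/2: X1 = 1,  V = p(U,U).
Bind X1 := 1; no other remaining equation mentions X1.
Bind V := p(U,U); substituting into the one remaining equation that mentions V gives: p(p(p(p(U,U),p(1,p(U,U))),q(L)),p(b,U)) = p(p(W,Y2),p(R,q(B))).
Decompose q/1: q(p(m,q(q(Y2)))) = q(p(m,X2)).
Decompose q/1: p(m,q(q(Y2))) = p(m,X2).
Decompose p/2: m = m,  q(q(Y2)) = X2.
Delete trivial equation m = m.
Bind X2 := q(q(Y2)); no other remaining equation mentions X2.
Decompose p/2: p(p(p(U,U),p(1,p(U,U))),q(L)) = p(W,Y2),  p(b,U) = p(R,q(B)).
Decompose p/2: p(p(U,U),p(1,p(U,U))) = W,  q(L) = Y2.
Bind W := p(p(U,U),p(1,p(U,U))); substituting into the one remaining equation that mentions W gives: p(p(p(q(b),q(7)),L),q(p(Y1,p(p(U,U),p(1,p(U,U)))))) = p(p(B,R),q(p(q(7),Q))).
Bind Y2 := q(L); no other remaining equation mentions Y2. Substituting into the earlier binding gives X2 := q(q(q(L))).
Decompose p/2: b = R,  U = q(B).
Bind R := b; substituting into the one remaining equation that mentions R gives: p(p(p(q(b),q(7)),L),q(p(Y1,p(p(U,U),p(1,p(U,U)))))) = p(p(B,b),q(p(q(7),Q))).
Bind U := q(B); substituting into the remaining equation gives: p(p(p(q(b),q(7)),L),q(p(Y1,p(p(q(B),q(B)),p(1,p(q(B),q(B))))))) = p(p(B,b),q(p(q(7),Q))). Substituting into the earlier bindings gives V := p(q(B),q(B)), W := p(p(q(B),q(B)),p(1,p(q(B),q(B)))).
Decompose p/2: p(p(q(b),q(7)),L) = p(B,b),  q(p(Y1,p(p(q(B),q(B)),p(1,p(q(B),q(B)))))) = q(p(q(7),Q)).
Decompose p/2: p(q(b),q(7)) = B,  L = b.
Bind B := p(q(b),q(7)); substituting into the one remaining equation that mentions B gives: q(p(Y1,p(p(q(p(q(b),q(7))),q(p(q(b),q(7)))),p(1,p(q(p(q(b),q(7))),q(p(q(b),q(7)))))))) = q(p(q(7),Q)). Substituting into the earlier bindings gives V := p(q(p(q(b),q(7))),q(p(q(b),q(7)))), W := p(p(q(p(q(b),q(7))),q(p(q(b),q(7)))),p(1,p(q(p(q(b),q(7))),q(p(q(b),q(7)))))), U := q(p(q(b),q(7))).
Bind L := b; no other remaining equation mentions L. Substituting into the earlier bindings gives X2 := q(q(q(b))), Y2 := q(b).
Decompose q/1: p(Y1,p(p(q(p(q(b),q(7))),q(p(q(b),q(7)))),p(1,p(q(p(q(b),q(7))),q(p(q(b),q(7))))))) = p(q(7),Q).
Decompose p/2: Y1 = q(7),  p(p(q(p(q(b),q(7))),q(p(q(b),q(7)))),p(1,p(q(p(q(b),q(7))),q(p(q(b),q(7)))))) = Q.
Bind Y1 := q(7); no other remaining equation mentions Y1.
Bind Q := p(p(q(p(q(b),q(7))),q(p(q(b),q(7)))),p(1,p(q(p(q(b),q(7))),q(p(q(b),q(7)))))).
MGU = { X1 = 1, V = p(q(p(q(b),q(7))),q(p(q(b),q(7)))), X2 = q(q(q(b))), W = p(p(q(p(q(b),q(7))),q(p(q(b),q(7)))),p(1,p(q(p(q(b),q(7))),q(p(q(b),q(7)))))), Y2 = q(b), R = b, U = q(p(q(b),q(7))), B = p(q(b),q(7)), L = b, Y1 = q(7), Q = p(p(q(p(q(b),q(7))),q(p(q(b),q(7)))),p(1,p(q(p(q(b),q(7))),q(p(q(b),q(7)))))) }, so W = p(p(q(p(q(b),q(7))),q(p(q(b),q(7)))),p(1,p(q(p(q(b),q(7))),q(p(q(b),q(7)))))).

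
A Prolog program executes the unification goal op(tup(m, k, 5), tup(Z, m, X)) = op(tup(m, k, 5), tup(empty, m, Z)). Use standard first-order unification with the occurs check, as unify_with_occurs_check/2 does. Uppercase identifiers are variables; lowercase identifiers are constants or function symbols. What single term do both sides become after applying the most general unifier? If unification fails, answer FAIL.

op(tup(m, k, 5), tup(empty, m, empty))

Decompose op/2: tup(m, k, 5) = tup(m, k, 5),  tup(Z, m, X) = tup(empty, m, Z).
Delete trivial equation tup(m, k, 5) = tup(m, k, 5).
Decompose tup/3: Z = empty,  m = m,  X = Z.
Bind Z := empty; substituting into the one remaining equation that mentions Z gives: X = empty.
Delete trivial equation m = m.
Bind X := empty.
Applying the MGU to either side gives op(tup(m, k, 5), tup(empty, m, empty)).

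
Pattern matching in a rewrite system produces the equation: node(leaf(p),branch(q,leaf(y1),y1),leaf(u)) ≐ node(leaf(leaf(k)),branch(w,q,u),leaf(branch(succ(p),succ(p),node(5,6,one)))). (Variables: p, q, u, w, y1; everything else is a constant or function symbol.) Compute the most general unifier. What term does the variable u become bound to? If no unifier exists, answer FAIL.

Decompose node/3: leaf(p) ≐ leaf(leaf(k)),  branch(q,leaf(y1),y1) ≐ branch(w,q,u),  leaf(u) ≐ leaf(branch(succ(p),succ(p),node(5,6,one))).
Decompose leaf/1: p ≐ leaf(k).
Bind p := leaf(k); substituting into the one remaining equation that mentions p gives: leaf(u) ≐ leaf(branch(succ(leaf(k)),succ(leaf(k)),node(5,6,one))).
Decompose branch/3: q ≐ w,  leaf(y1) ≐ q,  y1 ≐ u.
Bind q := w; substituting into the one remaining equation that mentions q gives: leaf(y1) ≐ w.
Bind w := leaf(y1); no other remaining equation mentions w. Substituting into the earlier binding gives q := leaf(y1).
Bind y1 := u; no other remaining equation mentions y1. Substituting into the earlier bindings gives q := leaf(u), w := leaf(u).
Decompose leaf/1: u ≐ branch(succ(leaf(k)),succ(leaf(k)),node(5,6,one)).
Bind u := branch(succ(leaf(k)),succ(leaf(k)),node(5,6,one)). Substituting into the earlier bindings gives q := leaf(branch(succ(leaf(k)),succ(leaf(k)),node(5,6,one))), w := leaf(branch(succ(leaf(k)),succ(leaf(k)),node(5,6,one))), y1 := branch(succ(leaf(k)),succ(leaf(k)),node(5,6,one)).
MGU = { p -> leaf(k), q -> leaf(branch(succ(leaf(k)),succ(leaf(k)),node(5,6,one))), w -> leaf(branch(succ(leaf(k)),succ(leaf(k)),node(5,6,one))), y1 -> branch(succ(leaf(k)),succ(leaf(k)),node(5,6,one)), u -> branch(succ(leaf(k)),succ(leaf(k)),node(5,6,one)) }, so u -> branch(succ(leaf(k)),succ(leaf(k)),node(5,6,one)).

branch(succ(leaf(k)),succ(leaf(k)),node(5,6,one))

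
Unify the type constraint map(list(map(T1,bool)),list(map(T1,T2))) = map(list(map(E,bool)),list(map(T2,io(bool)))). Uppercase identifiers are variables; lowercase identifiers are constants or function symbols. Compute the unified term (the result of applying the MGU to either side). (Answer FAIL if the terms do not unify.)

map(list(map(io(bool),bool)),list(map(io(bool),io(bool))))

Decompose map/2: list(map(T1,bool)) = list(map(E,bool)),  list(map(T1,T2)) = list(map(T2,io(bool))).
Decompose list/1: map(T1,bool) = map(E,bool).
Decompose map/2: T1 = E,  bool = bool.
Bind T1 := E; substituting into the one remaining equation that mentions T1 gives: list(map(E,T2)) = list(map(T2,io(bool))).
Delete trivial equation bool = bool.
Decompose list/1: map(E,T2) = map(T2,io(bool)).
Decompose map/2: E = T2,  T2 = io(bool).
Bind E := T2; no other remaining equation mentions E. Substituting into the earlier binding gives T1 := T2.
Bind T2 := io(bool). Substituting into the earlier bindings gives T1 := io(bool), E := io(bool).
Applying the MGU to either side gives map(list(map(io(bool),bool)),list(map(io(bool),io(bool)))).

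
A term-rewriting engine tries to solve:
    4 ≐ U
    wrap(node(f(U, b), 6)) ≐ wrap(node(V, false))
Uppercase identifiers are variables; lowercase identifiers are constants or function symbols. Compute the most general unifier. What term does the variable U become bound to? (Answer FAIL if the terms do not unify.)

Bind U := 4; substituting into the remaining equation gives: wrap(node(f(4, b), 6)) ≐ wrap(node(V, false)).
Decompose wrap/1: node(f(4, b), 6) ≐ node(V, false).
Decompose node/2: f(4, b) ≐ V,  6 ≐ false.
Bind V := f(4, b); no other remaining equation mentions V.
Clash: constants 6 and false differ; no unifier exists.

FAIL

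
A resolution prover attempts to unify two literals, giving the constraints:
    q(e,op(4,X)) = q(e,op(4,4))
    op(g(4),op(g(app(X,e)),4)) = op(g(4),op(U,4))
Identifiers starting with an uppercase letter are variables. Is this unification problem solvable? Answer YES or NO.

Decompose q/2: e = e,  op(4,X) = op(4,4).
Delete trivial equation e = e.
Decompose op/2: 4 = 4,  X = 4.
Delete trivial equation 4 = 4.
Bind X := 4; substituting into the remaining equation gives: op(g(4),op(g(app(4,e)),4)) = op(g(4),op(U,4)).
Decompose op/2: g(4) = g(4),  op(g(app(4,e)),4) = op(U,4).
Delete trivial equation g(4) = g(4).
Decompose op/2: g(app(4,e)) = U,  4 = 4.
Bind U := g(app(4,e)); no other remaining equation mentions U.
Delete trivial equation 4 = 4.
No equations remain and no clash or occurs-check failure arose, so a unifier exists.

YES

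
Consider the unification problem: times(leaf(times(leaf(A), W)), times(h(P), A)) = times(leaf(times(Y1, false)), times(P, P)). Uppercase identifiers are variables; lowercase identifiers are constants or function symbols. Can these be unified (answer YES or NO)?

NO

Decompose times/2: leaf(times(leaf(A), W)) = leaf(times(Y1, false)),  times(h(P), A) = times(P, P).
Decompose leaf/1: times(leaf(A), W) = times(Y1, false).
Decompose times/2: leaf(A) = Y1,  W = false.
Bind Y1 := leaf(A); no other remaining equation mentions Y1.
Bind W := false; no other remaining equation mentions W.
Decompose times/2: h(P) = P,  A = P.
Occurs check fails: P occurs in h(P); the equation P = h(P) has no finite solution.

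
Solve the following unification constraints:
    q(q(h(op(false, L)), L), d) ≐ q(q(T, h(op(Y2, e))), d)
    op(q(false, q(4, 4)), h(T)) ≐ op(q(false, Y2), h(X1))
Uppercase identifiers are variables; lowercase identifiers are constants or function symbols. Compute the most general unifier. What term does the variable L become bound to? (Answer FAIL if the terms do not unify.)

Decompose q/2: q(h(op(false, L)), L) ≐ q(T, h(op(Y2, e))),  d ≐ d.
Decompose q/2: h(op(false, L)) ≐ T,  L ≐ h(op(Y2, e)).
Bind T := h(op(false, L)); substituting into the one remaining equation that mentions T gives: op(q(false, q(4, 4)), h(h(op(false, L)))) ≐ op(q(false, Y2), h(X1)).
Bind L := h(op(Y2, e)); substituting into the one remaining equation that mentions L gives: op(q(false, q(4, 4)), h(h(op(false, h(op(Y2, e)))))) ≐ op(q(false, Y2), h(X1)). Substituting into the earlier binding gives T := h(op(false, h(op(Y2, e)))).
Delete trivial equation d ≐ d.
Decompose op/2: q(false, q(4, 4)) ≐ q(false, Y2),  h(h(op(false, h(op(Y2, e))))) ≐ h(X1).
Decompose q/2: false ≐ false,  q(4, 4) ≐ Y2.
Delete trivial equation false ≐ false.
Bind Y2 := q(4, 4); substituting into the remaining equation gives: h(h(op(false, h(op(q(4, 4), e))))) ≐ h(X1). Substituting into the earlier bindings gives T := h(op(false, h(op(q(4, 4), e)))), L := h(op(q(4, 4), e)).
Decompose h/1: h(op(false, h(op(q(4, 4), e)))) ≐ X1.
Bind X1 := h(op(false, h(op(q(4, 4), e)))).
MGU = { T ↦ h(op(false, h(op(q(4, 4), e)))), L ↦ h(op(q(4, 4), e)), Y2 ↦ q(4, 4), X1 ↦ h(op(false, h(op(q(4, 4), e)))) }, so L ↦ h(op(q(4, 4), e)).

h(op(q(4, 4), e))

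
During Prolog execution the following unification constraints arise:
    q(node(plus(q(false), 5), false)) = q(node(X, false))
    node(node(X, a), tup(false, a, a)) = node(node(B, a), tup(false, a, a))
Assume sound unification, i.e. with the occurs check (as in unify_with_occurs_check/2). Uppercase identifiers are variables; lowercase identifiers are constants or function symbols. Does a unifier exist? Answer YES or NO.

Decompose q/1: node(plus(q(false), 5), false) = node(X, false).
Decompose node/2: plus(q(false), 5) = X,  false = false.
Bind X := plus(q(false), 5); substituting into the one remaining equation that mentions X gives: node(node(plus(q(false), 5), a), tup(false, a, a)) = node(node(B, a), tup(false, a, a)).
Delete trivial equation false = false.
Decompose node/2: node(plus(q(false), 5), a) = node(B, a),  tup(false, a, a) = tup(false, a, a).
Decompose node/2: plus(q(false), 5) = B,  a = a.
Bind B := plus(q(false), 5); no other remaining equation mentions B.
Delete trivial equation a = a.
Delete trivial equation tup(false, a, a) = tup(false, a, a).
No equations remain and no clash or occurs-check failure arose, so a unifier exists.

YES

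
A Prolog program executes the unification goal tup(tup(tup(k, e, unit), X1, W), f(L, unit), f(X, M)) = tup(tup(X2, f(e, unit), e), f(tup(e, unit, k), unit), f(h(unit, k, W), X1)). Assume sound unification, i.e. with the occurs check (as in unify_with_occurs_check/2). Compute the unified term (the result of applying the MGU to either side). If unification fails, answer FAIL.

Decompose tup/3: tup(tup(k, e, unit), X1, W) = tup(X2, f(e, unit), e),  f(L, unit) = f(tup(e, unit, k), unit),  f(X, M) = f(h(unit, k, W), X1).
Decompose tup/3: tup(k, e, unit) = X2,  X1 = f(e, unit),  W = e.
Bind X2 := tup(k, e, unit); no other remaining equation mentions X2.
Bind X1 := f(e, unit); substituting into the one remaining equation that mentions X1 gives: f(X, M) = f(h(unit, k, W), f(e, unit)).
Bind W := e; substituting into the one remaining equation that mentions W gives: f(X, M) = f(h(unit, k, e), f(e, unit)).
Decompose f/2: L = tup(e, unit, k),  unit = unit.
Bind L := tup(e, unit, k); no other remaining equation mentions L.
Delete trivial equation unit = unit.
Decompose f/2: X = h(unit, k, e),  M = f(e, unit).
Bind X := h(unit, k, e); no other remaining equation mentions X.
Bind M := f(e, unit).
Applying the MGU to either side gives tup(tup(tup(k, e, unit), f(e, unit), e), f(tup(e, unit, k), unit), f(h(unit, k, e), f(e, unit))).

tup(tup(tup(k, e, unit), f(e, unit), e), f(tup(e, unit, k), unit), f(h(unit, k, e), f(e, unit)))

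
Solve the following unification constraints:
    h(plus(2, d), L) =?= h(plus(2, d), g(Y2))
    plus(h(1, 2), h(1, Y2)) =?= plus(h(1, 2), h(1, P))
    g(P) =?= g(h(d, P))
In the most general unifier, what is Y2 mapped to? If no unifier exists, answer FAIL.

Decompose h/2: plus(2, d) =?= plus(2, d),  L =?= g(Y2).
Delete trivial equation plus(2, d) =?= plus(2, d).
Bind L := g(Y2); no other remaining equation mentions L.
Decompose plus/2: h(1, 2) =?= h(1, 2),  h(1, Y2) =?= h(1, P).
Delete trivial equation h(1, 2) =?= h(1, 2).
Decompose h/2: 1 =?= 1,  Y2 =?= P.
Delete trivial equation 1 =?= 1.
Bind Y2 := P; no other remaining equation mentions Y2. Substituting into the earlier binding gives L := g(P).
Decompose g/1: P =?= h(d, P).
Occurs check fails: P occurs in h(d, P); the equation P =?= h(d, P) has no finite solution.

FAIL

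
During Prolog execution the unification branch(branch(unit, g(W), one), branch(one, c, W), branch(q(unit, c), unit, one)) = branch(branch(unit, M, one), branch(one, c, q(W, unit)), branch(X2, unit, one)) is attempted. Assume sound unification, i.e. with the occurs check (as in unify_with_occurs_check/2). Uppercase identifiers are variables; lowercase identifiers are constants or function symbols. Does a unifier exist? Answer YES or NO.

Decompose branch/3: branch(unit, g(W), one) = branch(unit, M, one),  branch(one, c, W) = branch(one, c, q(W, unit)),  branch(q(unit, c), unit, one) = branch(X2, unit, one).
Decompose branch/3: unit = unit,  g(W) = M,  one = one.
Delete trivial equation unit = unit.
Bind M := g(W); no other remaining equation mentions M.
Delete trivial equation one = one.
Decompose branch/3: one = one,  c = c,  W = q(W, unit).
Delete trivial equation one = one.
Delete trivial equation c = c.
Occurs check fails: W occurs in q(W, unit); the equation W = q(W, unit) has no finite solution.

NO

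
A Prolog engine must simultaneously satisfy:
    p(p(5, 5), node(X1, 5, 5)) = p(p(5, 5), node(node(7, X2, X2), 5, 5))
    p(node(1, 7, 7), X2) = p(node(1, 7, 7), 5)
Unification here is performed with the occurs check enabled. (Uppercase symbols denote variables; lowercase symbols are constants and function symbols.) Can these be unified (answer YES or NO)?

Decompose p/2: p(5, 5) = p(5, 5),  node(X1, 5, 5) = node(node(7, X2, X2), 5, 5).
Delete trivial equation p(5, 5) = p(5, 5).
Decompose node/3: X1 = node(7, X2, X2),  5 = 5,  5 = 5.
Bind X1 := node(7, X2, X2); no other remaining equation mentions X1.
Delete trivial equation 5 = 5.
Delete trivial equation 5 = 5.
Decompose p/2: node(1, 7, 7) = node(1, 7, 7),  X2 = 5.
Delete trivial equation node(1, 7, 7) = node(1, 7, 7).
Bind X2 := 5. Substituting into the earlier binding gives X1 := node(7, 5, 5).
No equations remain and no clash or occurs-check failure arose, so a unifier exists.

YES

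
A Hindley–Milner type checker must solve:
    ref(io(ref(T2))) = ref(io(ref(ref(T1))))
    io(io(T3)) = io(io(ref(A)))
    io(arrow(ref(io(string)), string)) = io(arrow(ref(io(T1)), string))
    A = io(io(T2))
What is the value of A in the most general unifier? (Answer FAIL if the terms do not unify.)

io(io(ref(string)))

Decompose ref/1: io(ref(T2)) = io(ref(ref(T1))).
Decompose io/1: ref(T2) = ref(ref(T1)).
Decompose ref/1: T2 = ref(T1).
Bind T2 := ref(T1); substituting into the one remaining equation that mentions T2 gives: A = io(io(ref(T1))).
Decompose io/1: io(T3) = io(ref(A)).
Decompose io/1: T3 = ref(A).
Bind T3 := ref(A); no other remaining equation mentions T3.
Decompose io/1: arrow(ref(io(string)), string) = arrow(ref(io(T1)), string).
Decompose arrow/2: ref(io(string)) = ref(io(T1)),  string = string.
Decompose ref/1: io(string) = io(T1).
Decompose io/1: string = T1.
Bind T1 := string; substituting into the one remaining equation that mentions T1 gives: A = io(io(ref(string))). Substituting into the earlier binding gives T2 := ref(string).
Delete trivial equation string = string.
Bind A := io(io(ref(string))). Substituting into the earlier binding gives T3 := ref(io(io(ref(string)))).
MGU = { T2 := ref(string), T3 := ref(io(io(ref(string)))), T1 := string, A := io(io(ref(string))) }, so A := io(io(ref(string))).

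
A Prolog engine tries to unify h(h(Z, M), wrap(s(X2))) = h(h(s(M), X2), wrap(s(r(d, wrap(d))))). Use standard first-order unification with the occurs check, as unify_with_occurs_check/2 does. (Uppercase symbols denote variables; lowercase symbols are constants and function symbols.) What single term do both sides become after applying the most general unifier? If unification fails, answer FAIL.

Decompose h/2: h(Z, M) = h(s(M), X2),  wrap(s(X2)) = wrap(s(r(d, wrap(d)))).
Decompose h/2: Z = s(M),  M = X2.
Bind Z := s(M); no other remaining equation mentions Z.
Bind M := X2; no other remaining equation mentions M. Substituting into the earlier binding gives Z := s(X2).
Decompose wrap/1: s(X2) = s(r(d, wrap(d))).
Decompose s/1: X2 = r(d, wrap(d)).
Bind X2 := r(d, wrap(d)). Substituting into the earlier bindings gives Z := s(r(d, wrap(d))), M := r(d, wrap(d)).
Applying the MGU to either side gives h(h(s(r(d, wrap(d))), r(d, wrap(d))), wrap(s(r(d, wrap(d))))).

h(h(s(r(d, wrap(d))), r(d, wrap(d))), wrap(s(r(d, wrap(d)))))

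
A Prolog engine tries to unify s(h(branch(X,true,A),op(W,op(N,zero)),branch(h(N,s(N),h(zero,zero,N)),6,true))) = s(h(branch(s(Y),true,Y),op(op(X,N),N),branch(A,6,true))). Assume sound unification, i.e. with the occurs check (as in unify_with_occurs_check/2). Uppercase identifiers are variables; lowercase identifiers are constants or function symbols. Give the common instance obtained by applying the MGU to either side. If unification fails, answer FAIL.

FAIL

Decompose s/1: h(branch(X,true,A),op(W,op(N,zero)),branch(h(N,s(N),h(zero,zero,N)),6,true)) = h(branch(s(Y),true,Y),op(op(X,N),N),branch(A,6,true)).
Decompose h/3: branch(X,true,A) = branch(s(Y),true,Y),  op(W,op(N,zero)) = op(op(X,N),N),  branch(h(N,s(N),h(zero,zero,N)),6,true) = branch(A,6,true).
Decompose branch/3: X = s(Y),  true = true,  A = Y.
Bind X := s(Y); substituting into the one remaining equation that mentions X gives: op(W,op(N,zero)) = op(op(s(Y),N),N).
Delete trivial equation true = true.
Bind A := Y; substituting into the one remaining equation that mentions A gives: branch(h(N,s(N),h(zero,zero,N)),6,true) = branch(Y,6,true).
Decompose op/2: W = op(s(Y),N),  op(N,zero) = N.
Bind W := op(s(Y),N); no other remaining equation mentions W.
Occurs check fails: N occurs in op(N,zero); the equation N = op(N,zero) has no finite solution.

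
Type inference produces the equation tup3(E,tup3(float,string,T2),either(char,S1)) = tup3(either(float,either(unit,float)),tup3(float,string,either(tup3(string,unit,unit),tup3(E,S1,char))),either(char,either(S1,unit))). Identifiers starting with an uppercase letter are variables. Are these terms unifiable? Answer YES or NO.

NO

Decompose tup3/3: E = either(float,either(unit,float)),  tup3(float,string,T2) = tup3(float,string,either(tup3(string,unit,unit),tup3(E,S1,char))),  either(char,S1) = either(char,either(S1,unit)).
Bind E := either(float,either(unit,float)); substituting into the one remaining equation that mentions E gives: tup3(float,string,T2) = tup3(float,string,either(tup3(string,unit,unit),tup3(either(float,either(unit,float)),S1,char))).
Decompose tup3/3: float = float,  string = string,  T2 = either(tup3(string,unit,unit),tup3(either(float,either(unit,float)),S1,char)).
Delete trivial equation float = float.
Delete trivial equation string = string.
Bind T2 := either(tup3(string,unit,unit),tup3(either(float,either(unit,float)),S1,char)); no other remaining equation mentions T2.
Decompose either/2: char = char,  S1 = either(S1,unit).
Delete trivial equation char = char.
Occurs check fails: S1 occurs in either(S1,unit); the equation S1 = either(S1,unit) has no finite solution.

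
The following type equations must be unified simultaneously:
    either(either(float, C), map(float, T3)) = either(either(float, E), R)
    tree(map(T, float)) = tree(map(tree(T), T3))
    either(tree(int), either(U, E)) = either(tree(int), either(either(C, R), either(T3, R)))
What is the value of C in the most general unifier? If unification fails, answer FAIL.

Decompose either/2: either(float, C) = either(float, E),  map(float, T3) = R.
Decompose either/2: float = float,  C = E.
Delete trivial equation float = float.
Bind C := E; substituting into the one remaining equation that mentions C gives: either(tree(int), either(U, E)) = either(tree(int), either(either(E, R), either(T3, R))).
Bind R := map(float, T3); substituting into the one remaining equation that mentions R gives: either(tree(int), either(U, E)) = either(tree(int), either(either(E, map(float, T3)), either(T3, map(float, T3)))).
Decompose tree/1: map(T, float) = map(tree(T), T3).
Decompose map/2: T = tree(T),  float = T3.
Occurs check fails: T occurs in tree(T); the equation T = tree(T) has no finite solution.

FAIL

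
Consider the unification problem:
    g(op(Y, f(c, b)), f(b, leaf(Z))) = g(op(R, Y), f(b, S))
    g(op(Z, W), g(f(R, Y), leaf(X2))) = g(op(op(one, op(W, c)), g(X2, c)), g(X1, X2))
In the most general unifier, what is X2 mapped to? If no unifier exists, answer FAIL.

FAIL

Decompose g/2: op(Y, f(c, b)) = op(R, Y),  f(b, leaf(Z)) = f(b, S).
Decompose op/2: Y = R,  f(c, b) = Y.
Bind Y := R; substituting into the 2 remaining equations that mention Y gives: f(c, b) = R,  g(op(Z, W), g(f(R, R), leaf(X2))) = g(op(op(one, op(W, c)), g(X2, c)), g(X1, X2)).
Bind R := f(c, b); substituting into the one remaining equation that mentions R gives: g(op(Z, W), g(f(f(c, b), f(c, b)), leaf(X2))) = g(op(op(one, op(W, c)), g(X2, c)), g(X1, X2)). Substituting into the earlier binding gives Y := f(c, b).
Decompose f/2: b = b,  leaf(Z) = S.
Delete trivial equation b = b.
Bind S := leaf(Z); no other remaining equation mentions S.
Decompose g/2: op(Z, W) = op(op(one, op(W, c)), g(X2, c)),  g(f(f(c, b), f(c, b)), leaf(X2)) = g(X1, X2).
Decompose op/2: Z = op(one, op(W, c)),  W = g(X2, c).
Bind Z := op(one, op(W, c)); no other remaining equation mentions Z. Substituting into the earlier binding gives S := leaf(op(one, op(W, c))).
Bind W := g(X2, c); no other remaining equation mentions W. Substituting into the earlier bindings gives S := leaf(op(one, op(g(X2, c), c))), Z := op(one, op(g(X2, c), c)).
Decompose g/2: f(f(c, b), f(c, b)) = X1,  leaf(X2) = X2.
Bind X1 := f(f(c, b), f(c, b)); no other remaining equation mentions X1.
Occurs check fails: X2 occurs in leaf(X2); the equation X2 = leaf(X2) has no finite solution.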